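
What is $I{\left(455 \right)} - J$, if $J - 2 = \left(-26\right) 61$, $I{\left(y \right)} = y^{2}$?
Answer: $208609$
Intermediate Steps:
$J = -1584$ ($J = 2 - 1586 = -1584$)
$I{\left(455 \right)} - J = 455^{2} - -1584 = 207025 + 1584 = 208609$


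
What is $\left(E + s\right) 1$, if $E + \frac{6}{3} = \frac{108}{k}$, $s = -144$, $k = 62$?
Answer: $- \frac{4472}{31} \approx -144.26$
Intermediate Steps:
$E = - \frac{8}{31}$ ($E = -2 + \frac{108}{62} = -2 + 108 \cdot \frac{1}{62} = -2 + \frac{54}{31} = - \frac{8}{31} \approx -0.25806$)
$\left(E + s\right) 1 = \left(- \frac{8}{31} - 144\right) 1 = \left(- \frac{4472}{31}\right) 1 = - \frac{4472}{31}$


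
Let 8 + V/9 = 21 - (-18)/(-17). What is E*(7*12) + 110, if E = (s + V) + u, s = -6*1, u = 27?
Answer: 185326/17 ≈ 10902.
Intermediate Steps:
V = 1827/17 (V = -72 + 9*(21 - (-18)/(-17)) = -72 + 9*(21 - (-18)*(-1)/17) = -72 + 9*(21 - 1*18/17) = -72 + 9*(21 - 18/17) = -72 + 9*(339/17) = -72 + 3051/17 = 1827/17 ≈ 107.47)
s = -6
E = 2184/17 (E = (-6 + 1827/17) + 27 = 1725/17 + 27 = 2184/17 ≈ 128.47)
E*(7*12) + 110 = 2184*(7*12)/17 + 110 = (2184/17)*84 + 110 = 183456/17 + 110 = 185326/17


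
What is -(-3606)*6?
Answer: 21636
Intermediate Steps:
-(-3606)*6 = -3606*(-6) = 21636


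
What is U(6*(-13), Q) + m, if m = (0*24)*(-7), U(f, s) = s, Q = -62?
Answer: -62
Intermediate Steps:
m = 0 (m = 0*(-7) = 0)
U(6*(-13), Q) + m = -62 + 0 = -62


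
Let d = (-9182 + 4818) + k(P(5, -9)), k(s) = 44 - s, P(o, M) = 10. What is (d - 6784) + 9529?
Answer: -1585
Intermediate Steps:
d = -4330 (d = (-9182 + 4818) + (44 - 1*10) = -4364 + (44 - 10) = -4364 + 34 = -4330)
(d - 6784) + 9529 = (-4330 - 6784) + 9529 = -11114 + 9529 = -1585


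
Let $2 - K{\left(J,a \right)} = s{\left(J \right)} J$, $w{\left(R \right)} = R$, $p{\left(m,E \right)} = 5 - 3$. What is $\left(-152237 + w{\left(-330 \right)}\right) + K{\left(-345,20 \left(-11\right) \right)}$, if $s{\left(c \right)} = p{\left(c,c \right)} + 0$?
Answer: $-151875$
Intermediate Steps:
$p{\left(m,E \right)} = 2$ ($p{\left(m,E \right)} = 5 - 3 = 2$)
$s{\left(c \right)} = 2$ ($s{\left(c \right)} = 2 + 0 = 2$)
$K{\left(J,a \right)} = 2 - 2 J$
$\left(-152237 + w{\left(-330 \right)}\right) + K{\left(-345,20 \left(-11\right) \right)} = \left(-152237 - 330\right) + \left(2 - -690\right) = -152567 + \left(2 + 690\right) = -152567 + 692 = -151875$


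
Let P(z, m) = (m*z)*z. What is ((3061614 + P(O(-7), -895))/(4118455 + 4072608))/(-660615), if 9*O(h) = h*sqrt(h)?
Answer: -248297719/438302265783345 ≈ -5.6650e-7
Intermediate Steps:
O(h) = h**(3/2)/9 (O(h) = (h*sqrt(h))/9 = h**(3/2)/9)
P(z, m) = m*z**2
((3061614 + P(O(-7), -895))/(4118455 + 4072608))/(-660615) = ((3061614 - 895*((-7)**(3/2)/9)**2)/(4118455 + 4072608))/(-660615) = ((3061614 - 895*((-7*I*sqrt(7))/9)**2)/8191063)*(-1/660615) = ((3061614 - 895*(-7*I*sqrt(7)/9)**2)*(1/8191063))*(-1/660615) = ((3061614 - 895*(-343/81))*(1/8191063))*(-1/660615) = ((3061614 + 306985/81)*(1/8191063))*(-1/660615) = ((248297719/81)*(1/8191063))*(-1/660615) = (248297719/663476103)*(-1/660615) = -248297719/438302265783345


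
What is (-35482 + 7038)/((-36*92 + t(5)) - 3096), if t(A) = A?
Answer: 28444/6403 ≈ 4.4423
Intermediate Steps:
(-35482 + 7038)/((-36*92 + t(5)) - 3096) = (-35482 + 7038)/((-36*92 + 5) - 3096) = -28444/((-3312 + 5) - 3096) = -28444/(-3307 - 3096) = -28444/(-6403) = -28444*(-1/6403) = 28444/6403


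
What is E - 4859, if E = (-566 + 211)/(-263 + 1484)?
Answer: -5933194/1221 ≈ -4859.3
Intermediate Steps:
E = -355/1221 ≈ -0.29075
E - 4859 = -355/1221 - 4859 = -5933194/1221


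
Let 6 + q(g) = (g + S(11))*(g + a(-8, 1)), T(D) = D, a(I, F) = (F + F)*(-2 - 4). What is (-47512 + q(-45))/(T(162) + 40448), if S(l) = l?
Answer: -4558/4061 ≈ -1.1224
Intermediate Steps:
a(I, F) = -12*F (a(I, F) = (2*F)*(-6) = -12*F)
q(g) = -6 + (-12 + g)*(11 + g) (q(g) = -6 + (g + 11)*(g - 12*1) = -6 + (11 + g)*(g - 12) = -6 + (11 + g)*(-12 + g) = -6 + (-12 + g)*(11 + g))
(-47512 + q(-45))/(T(162) + 40448) = (-47512 + (-138 + (-45)**2 - 1*(-45)))/(162 + 40448) = (-47512 + (-138 + 2025 + 45))/40610 = (-47512 + 1932)*(1/40610) = -45580*1/40610 = -4558/4061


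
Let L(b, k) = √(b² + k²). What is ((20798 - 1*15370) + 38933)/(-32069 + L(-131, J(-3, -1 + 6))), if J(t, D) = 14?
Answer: -1422612909/1028403404 - 44361*√17357/1028403404 ≈ -1.3890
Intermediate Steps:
((20798 - 1*15370) + 38933)/(-32069 + L(-131, J(-3, -1 + 6))) = ((20798 - 1*15370) + 38933)/(-32069 + √((-131)² + 14²)) = ((20798 - 15370) + 38933)/(-32069 + √(17161 + 196)) = (5428 + 38933)/(-32069 + √17357) = 44361/(-32069 + √17357)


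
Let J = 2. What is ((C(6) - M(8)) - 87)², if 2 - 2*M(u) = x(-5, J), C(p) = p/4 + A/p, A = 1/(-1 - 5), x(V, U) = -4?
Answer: 10156969/1296 ≈ 7837.2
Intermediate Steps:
A = -⅙ (A = 1/(-6) = -⅙ ≈ -0.16667)
C(p) = -1/(6*p) + p/4 (C(p) = p/4 - 1/(6*p) = -1/(6*p) + p/4)
M(u) = 3 (M(u) = 1 - ½*(-4) = 1 + 2 = 3)
((C(6) - M(8)) - 87)² = (((-⅙/6 + (¼)*6) - 1*3) - 87)² = (((-⅙*⅙ + 3/2) - 3) - 87)² = (((-1/36 + 3/2) - 3) - 87)² = ((53/36 - 3) - 87)² = (-55/36 - 87)² = (-3187/36)² = 10156969/1296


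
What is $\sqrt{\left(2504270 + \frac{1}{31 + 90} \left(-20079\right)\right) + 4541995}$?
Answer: $\frac{\sqrt{852577986}}{11} \approx 2654.4$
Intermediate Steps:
$\sqrt{\left(2504270 + \frac{1}{31 + 90} \left(-20079\right)\right) + 4541995} = \sqrt{\left(2504270 + \frac{1}{121} \left(-20079\right)\right) + 4541995} = \sqrt{\left(2504270 - \frac{20079}{121}\right) + 4541995} = \sqrt{\frac{302996591}{121} + 4541995} = \sqrt{\frac{852577986}{121}} = \frac{\sqrt{852577986}}{11}$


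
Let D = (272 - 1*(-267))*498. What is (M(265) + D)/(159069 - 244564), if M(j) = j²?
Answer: -338647/85495 ≈ -3.9610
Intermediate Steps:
D = 268422 (D = (272 + 267)*498 = 539*498 = 268422)
(M(265) + D)/(159069 - 244564) = (265² + 268422)/(159069 - 244564) = (70225 + 268422)/(-85495) = 338647*(-1/85495) = -338647/85495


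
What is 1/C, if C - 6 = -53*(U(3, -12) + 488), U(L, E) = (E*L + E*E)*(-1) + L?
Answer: -1/20293 ≈ -4.9278e-5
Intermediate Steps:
U(L, E) = L - E² - E*L (U(L, E) = (E*L + E²)*(-1) + L = (E² + E*L)*(-1) + L = (-E² - E*L) + L = L - E² - E*L)
C = -20293 (C = 6 - 53*((3 - 1*(-12)² - 1*(-12)*3) + 488) = 6 - 53*((3 - 1*144 + 36) + 488) = 6 - 53*((3 - 144 + 36) + 488) = 6 - 53*(-105 + 488) = 6 - 53*383 = 6 - 20299 = -20293)
1/C = 1/(-20293) = -1/20293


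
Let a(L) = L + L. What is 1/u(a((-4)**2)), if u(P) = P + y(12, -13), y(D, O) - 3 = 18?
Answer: 1/53 ≈ 0.018868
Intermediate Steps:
y(D, O) = 21 (y(D, O) = 3 + 18 = 21)
a(L) = 2*L
u(P) = 21 + P (u(P) = P + 21 = 21 + P)
1/u(a((-4)**2)) = 1/(21 + 2*(-4)**2) = 1/(21 + 2*16) = 1/(21 + 32) = 1/53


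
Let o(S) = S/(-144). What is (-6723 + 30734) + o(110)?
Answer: 1728737/72 ≈ 24010.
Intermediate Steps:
o(S) = -S/144 (o(S) = S*(-1/144) = -S/144)
(-6723 + 30734) + o(110) = (-6723 + 30734) - 1/144*110 = 24011 - 55/72 = 1728737/72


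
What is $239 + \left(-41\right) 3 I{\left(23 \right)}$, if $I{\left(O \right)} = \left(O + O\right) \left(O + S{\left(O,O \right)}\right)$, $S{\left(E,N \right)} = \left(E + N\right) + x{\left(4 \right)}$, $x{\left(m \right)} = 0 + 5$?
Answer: $-418453$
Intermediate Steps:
$x{\left(m \right)} = 5$
$S{\left(E,N \right)} = 5 + E + N$ ($S{\left(E,N \right)} = \left(E + N\right) + 5 = 5 + E + N$)
$I{\left(O \right)} = 2 O \left(5 + 3 O\right)$ ($I{\left(O \right)} = \left(O + O\right) \left(O + \left(5 + O + O\right)\right) = 2 O \left(O + \left(5 + 2 O\right)\right) = 2 O \left(5 + 3 O\right)$)
$239 + \left(-41\right) 3 I{\left(23 \right)} = 239 + \left(-41\right) 3 \cdot 2 \cdot 23 \left(5 + 3 \cdot 23\right) = 239 - 123 \cdot 2 \cdot 23 \left(5 + 69\right) = 239 - 123 \cdot 2 \cdot 23 \cdot 74 = 239 - 418692 = -418453$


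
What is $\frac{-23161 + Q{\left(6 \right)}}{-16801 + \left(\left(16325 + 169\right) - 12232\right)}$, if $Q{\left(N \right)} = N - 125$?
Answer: $\frac{23280}{12539} \approx 1.8566$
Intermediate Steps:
$Q{\left(N \right)} = -125 + N$
$\frac{-23161 + Q{\left(6 \right)}}{-16801 + \left(\left(16325 + 169\right) - 12232\right)} = \frac{-23161 + \left(-125 + 6\right)}{-16801 + \left(\left(16325 + 169\right) - 12232\right)} = \frac{-23161 - 119}{-16801 + \left(16494 - 12232\right)} = - \frac{23280}{-16801 + 4262} = - \frac{23280}{-12539} = \left(-23280\right) \left(- \frac{1}{12539}\right) = \frac{23280}{12539}$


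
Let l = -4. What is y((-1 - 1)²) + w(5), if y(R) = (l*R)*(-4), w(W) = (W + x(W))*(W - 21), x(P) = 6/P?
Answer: -176/5 ≈ -35.200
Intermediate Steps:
w(W) = (-21 + W)*(W + 6/W) (w(W) = (W + 6/W)*(W - 21) = (W + 6/W)*(-21 + W) = (-21 + W)*(W + 6/W))
y(R) = 16*R (y(R) = -4*R*(-4) = 16*R)
y((-1 - 1)²) + w(5) = 16*(-1 - 1)² + (6 + 5² - 126/5 - 21*5) = 16*(-2)² + (6 + 25 - 126*⅕ - 105) = 16*4 + (6 + 25 - 126/5 - 105) = 64 - 496/5 = -176/5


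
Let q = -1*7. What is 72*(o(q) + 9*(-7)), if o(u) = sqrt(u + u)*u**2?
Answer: -4536 + 3528*I*sqrt(14) ≈ -4536.0 + 13201.0*I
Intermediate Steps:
q = -7
o(u) = sqrt(2)*u**(5/2) (o(u) = sqrt(2*u)*u**2 = (sqrt(2)*sqrt(u))*u**2 = sqrt(2)*u**(5/2))
72*(o(q) + 9*(-7)) = 72*(sqrt(2)*(-7)**(5/2) + 9*(-7)) = 72*(sqrt(2)*(49*I*sqrt(7)) - 63) = 72*(49*I*sqrt(14) - 63) = 72*(-63 + 49*I*sqrt(14)) = -4536 + 3528*I*sqrt(14)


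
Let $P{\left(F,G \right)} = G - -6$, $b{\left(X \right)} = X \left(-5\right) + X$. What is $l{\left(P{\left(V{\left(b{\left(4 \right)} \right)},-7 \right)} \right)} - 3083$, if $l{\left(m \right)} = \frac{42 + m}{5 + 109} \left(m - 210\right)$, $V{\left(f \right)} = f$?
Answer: $- \frac{360113}{114} \approx -3158.9$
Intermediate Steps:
$b{\left(X \right)} = - 4 X$ ($b{\left(X \right)} = - 5 X + X = - 4 X$)
$P{\left(F,G \right)} = 6 + G$ ($P{\left(F,G \right)} = G + 6 = 6 + G$)
$l{\left(m \right)} = \left(-210 + m\right) \left(\frac{7}{19} + \frac{m}{114}\right)$ ($l{\left(m \right)} = \frac{42 + m}{114} \left(-210 + m\right) = \left(42 + m\right) \frac{1}{114} \left(-210 + m\right) = \left(\frac{7}{19} + \frac{m}{114}\right) \left(-210 + m\right) = \left(-210 + m\right) \left(\frac{7}{19} + \frac{m}{114}\right)$)
$l{\left(P{\left(V{\left(b{\left(4 \right)} \right)},-7 \right)} \right)} - 3083 = \left(- \frac{1470}{19} - \frac{28 \left(6 - 7\right)}{19} + \frac{\left(6 - 7\right)^{2}}{114}\right) - 3083 = \left(- \frac{1470}{19} - - \frac{28}{19} + \frac{\left(-1\right)^{2}}{114}\right) - 3083 = \left(- \frac{1470}{19} + \frac{28}{19} + \frac{1}{114} \cdot 1\right) - 3083 = \left(- \frac{1470}{19} + \frac{28}{19} + \frac{1}{114}\right) - 3083 = - \frac{8651}{114} - 3083 = - \frac{360113}{114}$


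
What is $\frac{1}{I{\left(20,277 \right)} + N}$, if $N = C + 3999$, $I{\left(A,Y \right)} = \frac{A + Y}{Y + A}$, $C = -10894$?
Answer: $- \frac{1}{6894} \approx -0.00014505$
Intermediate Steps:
$I{\left(A,Y \right)} = 1$ ($I{\left(A,Y \right)} = \frac{A + Y}{A + Y} = 1$)
$N = -6895$ ($N = -10894 + 3999 = -6895$)
$\frac{1}{I{\left(20,277 \right)} + N} = \frac{1}{1 - 6895} = \frac{1}{-6894} = - \frac{1}{6894}$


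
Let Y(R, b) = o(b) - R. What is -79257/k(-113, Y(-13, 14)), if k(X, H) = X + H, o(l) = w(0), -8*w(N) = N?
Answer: 79257/100 ≈ 792.57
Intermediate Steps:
w(N) = -N/8
o(l) = 0 (o(l) = -⅛*0 = 0)
Y(R, b) = -R (Y(R, b) = 0 - R = -R)
k(X, H) = H + X
-79257/k(-113, Y(-13, 14)) = -79257/(-1*(-13) - 113) = -79257/(13 - 113) = -79257/(-100) = -79257*(-1/100) = 79257/100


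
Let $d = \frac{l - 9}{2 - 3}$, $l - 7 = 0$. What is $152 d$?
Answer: $304$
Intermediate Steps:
$l = 7$ ($l = 7 + 0 = 7$)
$d = 2$ ($d = \frac{7 - 9}{2 - 3} = - \frac{2}{-1} = \left(-2\right) \left(-1\right) = 2$)
$152 d = 152 \cdot 2 = 304$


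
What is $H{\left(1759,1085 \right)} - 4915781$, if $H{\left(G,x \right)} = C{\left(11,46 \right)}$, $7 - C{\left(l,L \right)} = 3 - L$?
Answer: $-4915731$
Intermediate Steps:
$C{\left(l,L \right)} = 4 + L$ ($C{\left(l,L \right)} = 7 - \left(3 - L\right) = 7 + \left(-3 + L\right) = 4 + L$)
$H{\left(G,x \right)} = 50$ ($H{\left(G,x \right)} = 4 + 46 = 50$)
$H{\left(1759,1085 \right)} - 4915781 = 50 - 4915781 = -4915731$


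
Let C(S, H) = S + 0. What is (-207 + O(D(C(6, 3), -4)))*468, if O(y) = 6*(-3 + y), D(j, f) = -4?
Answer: -116532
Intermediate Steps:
C(S, H) = S
O(y) = -18 + 6*y
(-207 + O(D(C(6, 3), -4)))*468 = (-207 + (-18 + 6*(-4)))*468 = (-207 + (-18 - 24))*468 = (-207 - 42)*468 = -249*468 = -116532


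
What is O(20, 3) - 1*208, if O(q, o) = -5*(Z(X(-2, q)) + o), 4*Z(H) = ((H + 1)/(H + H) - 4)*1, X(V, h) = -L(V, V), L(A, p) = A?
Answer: -3503/16 ≈ -218.94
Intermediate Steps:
X(V, h) = -V
Z(H) = -1 + (1 + H)/(8*H) (Z(H) = (((H + 1)/(H + H) - 4)*1)/4 = (((1 + H)/((2*H)) - 4)*1)/4 = (((1 + H)*(1/(2*H)) - 4)*1)/4 = (((1 + H)/(2*H) - 4)*1)/4 = ((-4 + (1 + H)/(2*H))*1)/4 = (-4 + (1 + H)/(2*H))/4 = -1 + (1 + H)/(8*H))
O(q, o) = 65/16 - 5*o (O(q, o) = -5*((1 - (-7)*(-2))/(8*((-1*(-2)))) + o) = -5*((⅛)*(1 - 7*2)/2 + o) = -5*((⅛)*(½)*(1 - 14) + o) = -5*((⅛)*(½)*(-13) + o) = -5*(-13/16 + o) = 65/16 - 5*o)
O(20, 3) - 1*208 = (65/16 - 5*3) - 1*208 = (65/16 - 15) - 208 = -175/16 - 208 = -3503/16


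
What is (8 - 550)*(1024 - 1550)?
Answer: 285092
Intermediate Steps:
(8 - 550)*(1024 - 1550) = -542*(-526) = 285092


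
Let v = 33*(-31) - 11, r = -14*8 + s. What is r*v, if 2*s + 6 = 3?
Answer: 117359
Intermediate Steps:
s = -3/2 (s = -3 + (½)*3 = -3 + 3/2 = -3/2 ≈ -1.5000)
r = -227/2 (r = -14*8 - 3/2 = -112 - 3/2 = -227/2 ≈ -113.50)
v = -1034 (v = -1023 - 11 = -1034)
r*v = -227/2*(-1034) = 117359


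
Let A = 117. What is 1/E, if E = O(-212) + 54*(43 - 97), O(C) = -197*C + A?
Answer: 1/38965 ≈ 2.5664e-5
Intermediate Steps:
O(C) = 117 - 197*C (O(C) = -197*C + 117 = 117 - 197*C)
E = 38965 (E = (117 - 197*(-212)) + 54*(43 - 97) = (117 + 41764) + 54*(-54) = 41881 - 2916 = 38965)
1/E = 1/38965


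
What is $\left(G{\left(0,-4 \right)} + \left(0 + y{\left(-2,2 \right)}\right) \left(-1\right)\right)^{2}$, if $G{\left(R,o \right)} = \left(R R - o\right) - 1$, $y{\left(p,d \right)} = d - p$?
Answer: $1$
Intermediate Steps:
$G{\left(R,o \right)} = -1 + R^{2} - o$ ($G{\left(R,o \right)} = \left(R^{2} - o\right) - 1 = -1 + R^{2} - o$)
$\left(G{\left(0,-4 \right)} + \left(0 + y{\left(-2,2 \right)}\right) \left(-1\right)\right)^{2} = \left(\left(-1 + 0^{2} - -4\right) + \left(0 + \left(2 - -2\right)\right) \left(-1\right)\right)^{2} = \left(\left(-1 + 0 + 4\right) + \left(0 + \left(2 + 2\right)\right) \left(-1\right)\right)^{2} = \left(3 + \left(0 + 4\right) \left(-1\right)\right)^{2} = \left(3 + 4 \left(-1\right)\right)^{2} = \left(3 - 4\right)^{2} = \left(-1\right)^{2} = 1$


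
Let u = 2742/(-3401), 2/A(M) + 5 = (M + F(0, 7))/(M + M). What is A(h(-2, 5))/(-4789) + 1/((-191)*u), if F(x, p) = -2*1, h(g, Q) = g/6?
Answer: 5661895/836034886 ≈ 0.0067723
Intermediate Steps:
h(g, Q) = g/6 (h(g, Q) = g*(1/6) = g/6)
F(x, p) = -2
A(M) = 2/(-5 + (-2 + M)/(2*M)) (A(M) = 2/(-5 + (M - 2)/(M + M)) = 2/(-5 + (-2 + M)/((2*M))) = 2/(-5 + (-2 + M)*(1/(2*M))) = 2/(-5 + (-2 + M)/(2*M)))
u = -2742/3401 (u = 2742*(-1/3401) = -2742/3401 ≈ -0.80623)
A(h(-2, 5))/(-4789) + 1/((-191)*u) = -4*(1/6)*(-2)/(2 + 9*((1/6)*(-2)))/(-4789) + 1/((-191)*(-2742/3401)) = -4*(-1/3)/(2 + 9*(-1/3))*(-1/4789) - 1/191*(-3401/2742) = -4*(-1/3)/(2 - 3)*(-1/4789) + 3401/523722 = -4*(-1/3)/(-1)*(-1/4789) + 3401/523722 = -4*(-1/3)*(-1)*(-1/4789) + 3401/523722 = -4/3*(-1/4789) + 3401/523722 = 4/14367 + 3401/523722 = 5661895/836034886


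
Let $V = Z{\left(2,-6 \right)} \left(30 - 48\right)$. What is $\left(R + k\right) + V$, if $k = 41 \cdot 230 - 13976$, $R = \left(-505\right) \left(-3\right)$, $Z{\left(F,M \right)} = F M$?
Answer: $-2815$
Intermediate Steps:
$R = 1515$
$V = 216$ ($V = 2 \left(-6\right) \left(30 - 48\right) = \left(-12\right) \left(-18\right) = 216$)
$k = -4546$ ($k = 9430 - 13976 = -4546$)
$\left(R + k\right) + V = \left(1515 - 4546\right) + 216 = -3031 + 216 = -2815$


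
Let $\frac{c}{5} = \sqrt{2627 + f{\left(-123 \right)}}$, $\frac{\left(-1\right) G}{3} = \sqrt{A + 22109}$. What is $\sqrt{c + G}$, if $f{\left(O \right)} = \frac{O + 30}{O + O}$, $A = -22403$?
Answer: $\frac{\sqrt{410 \sqrt{17666490} - 141204 i \sqrt{6}}}{82} \approx 16.089 - 1.5986 i$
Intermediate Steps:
$f{\left(O \right)} = \frac{30 + O}{2 O}$
$G = - 21 i \sqrt{6}$ ($G = - 3 \sqrt{-22403 + 22109} = - 3 \sqrt{-294} = - 3 \cdot 7 i \sqrt{6} = - 21 i \sqrt{6} \approx - 51.439 i$)
$c = \frac{5 \sqrt{17666490}}{82}$ ($c = 5 \sqrt{2627 + \frac{30 - 123}{2 \left(-123\right)}} = 5 \sqrt{2627 + \frac{1}{2} \left(- \frac{1}{123}\right) \left(-93\right)} = 5 \sqrt{2627 + \frac{31}{82}} = 5 \sqrt{\frac{215445}{82}} = 5 \frac{\sqrt{17666490}}{82} = \frac{5 \sqrt{17666490}}{82} \approx 256.29$)
$\sqrt{c + G} = \sqrt{\frac{5 \sqrt{17666490}}{82} - 21 i \sqrt{6}}$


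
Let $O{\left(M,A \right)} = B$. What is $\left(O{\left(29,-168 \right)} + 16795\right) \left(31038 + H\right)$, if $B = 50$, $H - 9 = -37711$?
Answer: $-112255080$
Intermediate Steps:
$H = -37702$ ($H = 9 - 37711 = -37702$)
$O{\left(M,A \right)} = 50$
$\left(O{\left(29,-168 \right)} + 16795\right) \left(31038 + H\right) = \left(50 + 16795\right) \left(31038 - 37702\right) = 16845 \left(-6664\right) = -112255080$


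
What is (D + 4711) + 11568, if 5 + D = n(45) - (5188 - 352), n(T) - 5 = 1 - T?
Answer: 11399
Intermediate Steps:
n(T) = 6 - T (n(T) = 5 + (1 - T) = 6 - T)
D = -4880 (D = -5 + ((6 - 1*45) - (5188 - 352)) = -5 + ((6 - 45) - 1*4836) = -5 + (-39 - 4836) = -5 - 4875 = -4880)
(D + 4711) + 11568 = (-4880 + 4711) + 11568 = -169 + 11568 = 11399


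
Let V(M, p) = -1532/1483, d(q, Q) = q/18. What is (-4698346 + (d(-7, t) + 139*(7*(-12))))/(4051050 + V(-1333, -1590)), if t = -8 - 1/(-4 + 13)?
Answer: -125729337649/108138701124 ≈ -1.1627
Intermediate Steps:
t = -73/9 (t = -8 - 1/9 = -8 - 1*⅑ = -8 - ⅑ = -73/9 ≈ -8.1111)
d(q, Q) = q/18 (d(q, Q) = q*(1/18) = q/18)
V(M, p) = -1532/1483 (V(M, p) = -1532*1/1483 = -1532/1483)
(-4698346 + (d(-7, t) + 139*(7*(-12))))/(4051050 + V(-1333, -1590)) = (-4698346 + ((1/18)*(-7) + 139*(7*(-12))))/(4051050 - 1532/1483) = (-4698346 + (-7/18 + 139*(-84)))/(6007705618/1483) = (-4698346 + (-7/18 - 11676))*(1483/6007705618) = (-4698346 - 210175/18)*(1483/6007705618) = -84780403/18*1483/6007705618 = -125729337649/108138701124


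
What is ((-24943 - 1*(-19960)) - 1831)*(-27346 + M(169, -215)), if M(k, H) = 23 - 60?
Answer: 186587762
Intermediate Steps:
M(k, H) = -37
((-24943 - 1*(-19960)) - 1831)*(-27346 + M(169, -215)) = ((-24943 - 1*(-19960)) - 1831)*(-27346 - 37) = ((-24943 + 19960) - 1831)*(-27383) = (-4983 - 1831)*(-27383) = -6814*(-27383) = 186587762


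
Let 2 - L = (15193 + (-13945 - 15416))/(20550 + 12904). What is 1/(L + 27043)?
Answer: 16727/452388799 ≈ 3.6975e-5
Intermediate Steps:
L = 40538/16727 (L = 2 - (15193 + (-13945 - 15416))/(20550 + 12904) = 2 - (15193 - 29361)/33454 = 2 - (-14168)/33454 = 2 - 1*(-7084/16727) = 2 + 7084/16727 = 40538/16727 ≈ 2.4235)
1/(L + 27043) = 1/(40538/16727 + 27043) = 1/(452388799/16727) = 16727/452388799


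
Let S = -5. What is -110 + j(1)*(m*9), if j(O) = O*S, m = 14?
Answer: -740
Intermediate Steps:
j(O) = -5*O (j(O) = O*(-5) = -5*O)
-110 + j(1)*(m*9) = -110 + (-5*1)*(14*9) = -110 - 5*126 = -110 - 630 = -740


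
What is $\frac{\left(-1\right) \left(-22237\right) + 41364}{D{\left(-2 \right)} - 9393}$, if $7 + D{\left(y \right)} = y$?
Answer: $- \frac{63601}{9402} \approx -6.7646$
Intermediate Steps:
$D{\left(y \right)} = -7 + y$
$\frac{\left(-1\right) \left(-22237\right) + 41364}{D{\left(-2 \right)} - 9393} = \frac{\left(-1\right) \left(-22237\right) + 41364}{\left(-7 - 2\right) - 9393} = \frac{22237 + 41364}{-9 - 9393} = \frac{63601}{-9402} = 63601 \left(- \frac{1}{9402}\right) = - \frac{63601}{9402}$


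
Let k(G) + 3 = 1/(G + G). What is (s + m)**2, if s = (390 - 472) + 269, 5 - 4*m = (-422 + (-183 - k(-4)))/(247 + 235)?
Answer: 8458691674689/237899776 ≈ 35556.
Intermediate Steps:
k(G) = -3 + 1/(2*G) (k(G) = -3 + 1/(G + G) = -3 + 1/(2*G))
m = 24095/15424 (m = 5/4 - (-422 + (-183 - (-3 + (1/2)/(-4))))/(4*(247 + 235)) = 5/4 - (-422 + (-183 - (-3 + (1/2)*(-1/4))))/(4*482) = 5/4 - (-422 + (-183 - (-3 - 1/8)))/(4*482) = 5/4 - (-422 + (-183 - 1*(-25/8)))/(4*482) = 5/4 - (-422 + (-183 + 25/8))/(4*482) = 5/4 - (-422 - 1439/8)/(4*482) = 5/4 - (-4815)/(32*482) = 5/4 - 1/4*(-4815/3856) = 5/4 + 4815/15424 = 24095/15424 ≈ 1.5622)
s = 187 (s = -82 + 269 = 187)
(s + m)**2 = (187 + 24095/15424)**2 = (2908383/15424)**2 = 8458691674689/237899776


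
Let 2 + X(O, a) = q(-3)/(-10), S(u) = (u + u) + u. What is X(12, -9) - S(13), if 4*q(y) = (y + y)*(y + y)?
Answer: -419/10 ≈ -41.900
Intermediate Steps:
S(u) = 3*u (S(u) = 2*u + u = 3*u)
q(y) = y² (q(y) = ((y + y)*(y + y))/4 = ((2*y)*(2*y))/4 = (4*y²)/4 = y²)
X(O, a) = -29/10 (X(O, a) = -2 + (-3)²/(-10) = -2 + 9*(-⅒) = -2 - 9/10 = -29/10)
X(12, -9) - S(13) = -29/10 - 3*13 = -29/10 - 1*39 = -29/10 - 39 = -419/10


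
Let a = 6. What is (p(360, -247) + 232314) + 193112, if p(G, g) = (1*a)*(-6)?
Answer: 425390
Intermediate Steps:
p(G, g) = -36 (p(G, g) = (1*6)*(-6) = 6*(-6) = -36)
(p(360, -247) + 232314) + 193112 = (-36 + 232314) + 193112 = 232278 + 193112 = 425390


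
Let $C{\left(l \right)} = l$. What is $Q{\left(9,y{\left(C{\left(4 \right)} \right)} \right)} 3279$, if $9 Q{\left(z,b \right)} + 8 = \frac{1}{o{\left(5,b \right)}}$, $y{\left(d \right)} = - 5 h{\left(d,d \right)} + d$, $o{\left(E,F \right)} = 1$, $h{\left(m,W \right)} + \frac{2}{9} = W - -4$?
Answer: $- \frac{7651}{3} \approx -2550.3$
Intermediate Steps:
$h{\left(m,W \right)} = \frac{34}{9} + W$ ($h{\left(m,W \right)} = - \frac{2}{9} + \left(W - -4\right) = - \frac{2}{9} + \left(W + 4\right) = - \frac{2}{9} + \left(4 + W\right) = \frac{34}{9} + W$)
$y{\left(d \right)} = - \frac{170}{9} - 4 d$ ($y{\left(d \right)} = - 5 \left(\frac{34}{9} + d\right) + d = \left(- \frac{170}{9} - 5 d\right) + d = - \frac{170}{9} - 4 d$)
$Q{\left(z,b \right)} = - \frac{7}{9}$ ($Q{\left(z,b \right)} = - \frac{8}{9} + \frac{1}{9 \cdot 1} = - \frac{8}{9} + \frac{1}{9} \cdot 1 = - \frac{8}{9} + \frac{1}{9} = - \frac{7}{9}$)
$Q{\left(9,y{\left(C{\left(4 \right)} \right)} \right)} 3279 = \left(- \frac{7}{9}\right) 3279 = - \frac{7651}{3}$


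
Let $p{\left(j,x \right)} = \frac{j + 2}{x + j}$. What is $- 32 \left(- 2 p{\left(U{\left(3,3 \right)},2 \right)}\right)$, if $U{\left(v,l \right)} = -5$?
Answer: $64$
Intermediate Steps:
$p{\left(j,x \right)} = \frac{2 + j}{j + x}$
$- 32 \left(- 2 p{\left(U{\left(3,3 \right)},2 \right)}\right) = - 32 \left(- 2 \frac{2 - 5}{-5 + 2}\right) = - 32 \left(- 2 \frac{1}{-3} \left(-3\right)\right) = - 32 \left(- 2 \left(\left(- \frac{1}{3}\right) \left(-3\right)\right)\right) = - 32 \left(\left(-2\right) 1\right) = \left(-32\right) \left(-2\right) = 64$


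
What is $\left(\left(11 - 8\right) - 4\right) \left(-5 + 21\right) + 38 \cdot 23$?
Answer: $858$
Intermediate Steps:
$\left(\left(11 - 8\right) - 4\right) \left(-5 + 21\right) + 38 \cdot 23 = \left(\left(11 - 8\right) - 4\right) 16 + 874 = \left(3 - 4\right) 16 + 874 = \left(-1\right) 16 + 874 = -16 + 874 = 858$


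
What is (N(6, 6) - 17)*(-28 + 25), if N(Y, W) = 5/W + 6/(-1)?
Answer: 133/2 ≈ 66.500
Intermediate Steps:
N(Y, W) = -6 + 5/W (N(Y, W) = 5/W + 6*(-1) = 5/W - 6 = -6 + 5/W)
(N(6, 6) - 17)*(-28 + 25) = ((-6 + 5/6) - 17)*(-28 + 25) = ((-6 + 5*(⅙)) - 17)*(-3) = ((-6 + ⅚) - 17)*(-3) = (-31/6 - 17)*(-3) = -133/6*(-3) = 133/2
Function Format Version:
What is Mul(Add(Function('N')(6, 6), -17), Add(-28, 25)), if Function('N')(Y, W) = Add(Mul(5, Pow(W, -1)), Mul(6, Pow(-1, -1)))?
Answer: Rational(133, 2) ≈ 66.500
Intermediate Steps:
Function('N')(Y, W) = Add(-6, Mul(5, Pow(W, -1))) (Function('N')(Y, W) = Add(Mul(5, Pow(W, -1)), Mul(6, -1)) = Add(Mul(5, Pow(W, -1)), -6) = Add(-6, Mul(5, Pow(W, -1))))
Mul(Add(Function('N')(6, 6), -17), Add(-28, 25)) = Mul(Add(Add(-6, Mul(5, Pow(6, -1))), -17), Add(-28, 25)) = Mul(Add(Add(-6, Mul(5, Rational(1, 6))), -17), -3) = Mul(Add(Add(-6, Rational(5, 6)), -17), -3) = Mul(Add(Rational(-31, 6), -17), -3) = Mul(Rational(-133, 6), -3) = Rational(133, 2)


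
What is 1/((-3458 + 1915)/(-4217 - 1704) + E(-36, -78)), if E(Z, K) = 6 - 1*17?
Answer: -5921/63588 ≈ -0.093115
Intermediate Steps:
E(Z, K) = -11 (E(Z, K) = 6 - 17 = -11)
1/((-3458 + 1915)/(-4217 - 1704) + E(-36, -78)) = 1/((-3458 + 1915)/(-4217 - 1704) - 11) = 1/(-1543/(-5921) - 11) = 1/(-1543*(-1/5921) - 11) = 1/(1543/5921 - 11) = 1/(-63588/5921) = -5921/63588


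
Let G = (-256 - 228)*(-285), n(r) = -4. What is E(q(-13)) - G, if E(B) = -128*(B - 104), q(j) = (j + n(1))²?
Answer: -161620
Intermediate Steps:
q(j) = (-4 + j)² (q(j) = (j - 4)² = (-4 + j)²)
G = 137940 (G = -484*(-285) = 137940)
E(B) = 13312 - 128*B (E(B) = -128*(-104 + B) = 13312 - 128*B)
E(q(-13)) - G = (13312 - 128*(-4 - 13)²) - 1*137940 = (13312 - 128*(-17)²) - 137940 = (13312 - 128*289) - 137940 = (13312 - 36992) - 137940 = -23680 - 137940 = -161620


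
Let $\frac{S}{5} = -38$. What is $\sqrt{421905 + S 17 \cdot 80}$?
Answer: $\sqrt{163505} \approx 404.36$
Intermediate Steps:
$S = -190$ ($S = 5 \left(-38\right) = -190$)
$\sqrt{421905 + S 17 \cdot 80} = \sqrt{421905 + \left(-190\right) 17 \cdot 80} = \sqrt{421905 - 258400} = \sqrt{163505}$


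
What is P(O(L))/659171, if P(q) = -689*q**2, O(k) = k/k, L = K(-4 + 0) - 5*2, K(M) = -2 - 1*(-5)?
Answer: -689/659171 ≈ -0.0010453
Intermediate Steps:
K(M) = 3 (K(M) = -2 + 5 = 3)
L = -7 (L = 3 - 5*2 = 3 - 1*10 = 3 - 10 = -7)
O(k) = 1
P(O(L))/659171 = -689*1**2/659171 = -689*1*(1/659171) = -689*1/659171 = -689/659171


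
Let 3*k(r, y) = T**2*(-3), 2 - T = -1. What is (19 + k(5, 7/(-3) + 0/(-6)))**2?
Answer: 100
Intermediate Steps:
T = 3 (T = 2 - 1*(-1) = 2 + 1 = 3)
k(r, y) = -9 (k(r, y) = (3**2*(-3))/3 = (9*(-3))/3 = (1/3)*(-27) = -9)
(19 + k(5, 7/(-3) + 0/(-6)))**2 = (19 - 9)**2 = 10**2 = 100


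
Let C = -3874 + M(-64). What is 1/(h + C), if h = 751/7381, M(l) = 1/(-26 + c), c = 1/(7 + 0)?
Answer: -1335961/5175428650 ≈ -0.00025814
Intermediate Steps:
c = ⅐ (c = 1/7 = ⅐ ≈ 0.14286)
M(l) = -7/181 (M(l) = 1/(-26 + ⅐) = 1/(-181/7) = -7/181)
h = 751/7381 (h = 751*(1/7381) = 751/7381 ≈ 0.10175)
C = -701201/181 (C = -3874 - 7/181 = -701201/181 ≈ -3874.0)
1/(h + C) = 1/(751/7381 - 701201/181) = 1/(-5175428650/1335961) = -1335961/5175428650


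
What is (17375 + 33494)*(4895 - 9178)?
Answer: -217871927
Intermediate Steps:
(17375 + 33494)*(4895 - 9178) = 50869*(-4283) = -217871927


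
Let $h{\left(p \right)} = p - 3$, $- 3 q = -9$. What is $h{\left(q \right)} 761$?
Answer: $0$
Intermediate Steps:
$q = 3$ ($q = \left(- \frac{1}{3}\right) \left(-9\right) = 3$)
$h{\left(p \right)} = -3 + p$ ($h{\left(p \right)} = p - 3 = -3 + p$)
$h{\left(q \right)} 761 = \left(-3 + 3\right) 761 = 0 \cdot 761 = 0$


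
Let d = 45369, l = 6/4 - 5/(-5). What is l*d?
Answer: 226845/2 ≈ 1.1342e+5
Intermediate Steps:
l = 5/2 (l = 6*(¼) - 5*(-⅕) = 3/2 + 1 = 5/2 ≈ 2.5000)
l*d = (5/2)*45369 = 226845/2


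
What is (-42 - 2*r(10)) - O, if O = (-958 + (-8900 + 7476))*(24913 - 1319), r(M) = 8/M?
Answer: 281004322/5 ≈ 5.6201e+7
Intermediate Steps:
O = -56200908 (O = (-958 - 1424)*23594 = -2382*23594 = -56200908)
(-42 - 2*r(10)) - O = (-42 - 16/10) - 1*(-56200908) = (-42 - 16/10) + 56200908 = (-42 - 2*⅘) + 56200908 = (-42 - 8/5) + 56200908 = -218/5 + 56200908 = 281004322/5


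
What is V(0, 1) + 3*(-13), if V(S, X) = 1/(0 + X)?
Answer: -38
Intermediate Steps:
V(S, X) = 1/X
V(0, 1) + 3*(-13) = 1/1 + 3*(-13) = 1 - 39 = -38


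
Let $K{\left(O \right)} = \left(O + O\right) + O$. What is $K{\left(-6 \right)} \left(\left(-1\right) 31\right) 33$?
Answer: $18414$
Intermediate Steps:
$K{\left(O \right)} = 3 O$ ($K{\left(O \right)} = 2 O + O = 3 O$)
$K{\left(-6 \right)} \left(\left(-1\right) 31\right) 33 = 3 \left(-6\right) \left(\left(-1\right) 31\right) 33 = \left(-18\right) \left(-31\right) 33 = 558 \cdot 33 = 18414$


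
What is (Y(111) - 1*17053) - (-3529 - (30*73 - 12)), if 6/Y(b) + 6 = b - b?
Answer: -11347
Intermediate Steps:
Y(b) = -1 (Y(b) = 6/(-6 + (b - b)) = 6/(-6 + 0) = 6/(-6) = 6*(-⅙) = -1)
(Y(111) - 1*17053) - (-3529 - (30*73 - 12)) = (-1 - 1*17053) - (-3529 - (30*73 - 12)) = (-1 - 17053) - (-3529 - (2190 - 12)) = -17054 - (-3529 - 1*2178) = -17054 - (-3529 - 2178) = -17054 - 1*(-5707) = -17054 + 5707 = -11347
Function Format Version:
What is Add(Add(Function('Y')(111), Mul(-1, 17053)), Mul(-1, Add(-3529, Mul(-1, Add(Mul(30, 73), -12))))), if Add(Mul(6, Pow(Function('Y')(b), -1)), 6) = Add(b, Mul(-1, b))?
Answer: -11347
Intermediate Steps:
Function('Y')(b) = -1 (Function('Y')(b) = Mul(6, Pow(Add(-6, Add(b, Mul(-1, b))), -1)) = Mul(6, Pow(Add(-6, 0), -1)) = Mul(6, Pow(-6, -1)) = Mul(6, Rational(-1, 6)) = -1)
Add(Add(Function('Y')(111), Mul(-1, 17053)), Mul(-1, Add(-3529, Mul(-1, Add(Mul(30, 73), -12))))) = Add(Add(-1, Mul(-1, 17053)), Mul(-1, Add(-3529, Mul(-1, Add(Mul(30, 73), -12))))) = Add(Add(-1, -17053), Mul(-1, Add(-3529, Mul(-1, Add(2190, -12))))) = Add(-17054, Mul(-1, Add(-3529, Mul(-1, 2178)))) = Add(-17054, Mul(-1, Add(-3529, -2178))) = Add(-17054, Mul(-1, -5707)) = Add(-17054, 5707) = -11347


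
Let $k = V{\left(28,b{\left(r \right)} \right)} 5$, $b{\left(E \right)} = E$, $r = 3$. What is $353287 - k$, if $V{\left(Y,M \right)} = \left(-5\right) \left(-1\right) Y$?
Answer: $352587$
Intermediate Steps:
$V{\left(Y,M \right)} = 5 Y$
$k = 700$ ($k = 5 \cdot 28 \cdot 5 = 140 \cdot 5 = 700$)
$353287 - k = 353287 - 700 = 352587$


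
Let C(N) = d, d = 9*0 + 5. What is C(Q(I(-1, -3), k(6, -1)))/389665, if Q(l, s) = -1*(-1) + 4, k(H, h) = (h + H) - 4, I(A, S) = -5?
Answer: 1/77933 ≈ 1.2832e-5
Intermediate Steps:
k(H, h) = -4 + H + h (k(H, h) = (H + h) - 4 = -4 + H + h)
Q(l, s) = 5 (Q(l, s) = 1 + 4 = 5)
d = 5 (d = 0 + 5 = 5)
C(N) = 5
C(Q(I(-1, -3), k(6, -1)))/389665 = 5/389665 = 5*(1/389665) = 1/77933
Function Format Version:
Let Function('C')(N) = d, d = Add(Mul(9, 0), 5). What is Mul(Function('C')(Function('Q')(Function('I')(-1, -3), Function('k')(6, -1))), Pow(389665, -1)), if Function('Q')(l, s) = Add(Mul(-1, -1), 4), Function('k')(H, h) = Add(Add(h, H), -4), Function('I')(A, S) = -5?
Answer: Rational(1, 77933) ≈ 1.2832e-5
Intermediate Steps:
Function('k')(H, h) = Add(-4, H, h) (Function('k')(H, h) = Add(Add(H, h), -4) = Add(-4, H, h))
Function('Q')(l, s) = 5 (Function('Q')(l, s) = Add(1, 4) = 5)
d = 5 (d = Add(0, 5) = 5)
Function('C')(N) = 5
Mul(Function('C')(Function('Q')(Function('I')(-1, -3), Function('k')(6, -1))), Pow(389665, -1)) = Mul(5, Pow(389665, -1)) = Mul(5, Rational(1, 389665)) = Rational(1, 77933)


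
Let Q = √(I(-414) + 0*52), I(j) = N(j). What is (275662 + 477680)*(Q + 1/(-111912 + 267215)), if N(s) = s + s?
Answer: 753342/155303 + 4520052*I*√23 ≈ 4.8508 + 2.1677e+7*I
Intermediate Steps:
N(s) = 2*s
I(j) = 2*j
Q = 6*I*√23 (Q = √(2*(-414) + 0*52) = √(-828 + 0) = √(-828) = 6*I*√23 ≈ 28.775*I)
(275662 + 477680)*(Q + 1/(-111912 + 267215)) = (275662 + 477680)*(6*I*√23 + 1/(-111912 + 267215)) = 753342*(6*I*√23 + 1/155303) = 753342*(1/155303 + 6*I*√23) = 753342/155303 + 4520052*I*√23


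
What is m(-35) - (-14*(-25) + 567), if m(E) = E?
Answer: -952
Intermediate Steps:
m(-35) - (-14*(-25) + 567) = -35 - (-14*(-25) + 567) = -35 - (350 + 567) = -35 - 1*917 = -35 - 917 = -952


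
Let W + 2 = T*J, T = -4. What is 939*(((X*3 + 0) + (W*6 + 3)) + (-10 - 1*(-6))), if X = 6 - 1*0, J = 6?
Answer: -130521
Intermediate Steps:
W = -26 (W = -2 - 4*6 = -2 - 24 = -26)
X = 6 (X = 6 + 0 = 6)
939*(((X*3 + 0) + (W*6 + 3)) + (-10 - 1*(-6))) = 939*(((6*3 + 0) + (-26*6 + 3)) + (-10 - 1*(-6))) = 939*(((18 + 0) + (-156 + 3)) + (-10 + 6)) = 939*((18 - 153) - 4) = 939*(-135 - 4) = 939*(-139) = -130521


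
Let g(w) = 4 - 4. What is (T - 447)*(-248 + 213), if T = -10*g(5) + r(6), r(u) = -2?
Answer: 15715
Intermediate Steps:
g(w) = 0
T = -2 (T = -10*0 - 2 = 0 - 2 = -2)
(T - 447)*(-248 + 213) = (-2 - 447)*(-248 + 213) = -449*(-35) = 15715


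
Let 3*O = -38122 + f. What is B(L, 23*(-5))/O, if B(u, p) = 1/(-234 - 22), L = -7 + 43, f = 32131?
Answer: 1/511232 ≈ 1.9561e-6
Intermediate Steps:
L = 36
B(u, p) = -1/256 (B(u, p) = 1/(-256) = -1/256)
O = -1997 (O = (-38122 + 32131)/3 = (⅓)*(-5991) = -1997)
B(L, 23*(-5))/O = -1/256/(-1997) = -1/256*(-1/1997) = 1/511232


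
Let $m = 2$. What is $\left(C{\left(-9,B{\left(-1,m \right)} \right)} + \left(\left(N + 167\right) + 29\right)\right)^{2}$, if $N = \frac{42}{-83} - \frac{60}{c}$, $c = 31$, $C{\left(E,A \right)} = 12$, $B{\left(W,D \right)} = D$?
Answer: $\frac{279737325604}{6620329} \approx 42254.0$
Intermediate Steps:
$N = - \frac{6282}{2573}$ ($N = \frac{42}{-83} - \frac{60}{31} = 42 \left(- \frac{1}{83}\right) - \frac{60}{31} = - \frac{42}{83} - \frac{60}{31} = - \frac{6282}{2573} \approx -2.4415$)
$\left(C{\left(-9,B{\left(-1,m \right)} \right)} + \left(\left(N + 167\right) + 29\right)\right)^{2} = \left(12 + \left(\left(- \frac{6282}{2573} + 167\right) + 29\right)\right)^{2} = \left(12 + \left(\frac{423409}{2573} + 29\right)\right)^{2} = \left(12 + \frac{498026}{2573}\right)^{2} = \left(\frac{528902}{2573}\right)^{2} = \frac{279737325604}{6620329}$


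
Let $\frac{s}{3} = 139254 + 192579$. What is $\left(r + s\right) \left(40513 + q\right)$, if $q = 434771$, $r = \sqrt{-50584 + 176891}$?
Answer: $473144746716 + 475284 \sqrt{126307} \approx 4.7331 \cdot 10^{11}$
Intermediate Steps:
$s = 995499$ ($s = 3 \left(139254 + 192579\right) = 3 \cdot 331833 = 995499$)
$r = \sqrt{126307} \approx 355.4$
$\left(r + s\right) \left(40513 + q\right) = \left(\sqrt{126307} + 995499\right) \left(40513 + 434771\right) = \left(995499 + \sqrt{126307}\right) 475284 = 473144746716 + 475284 \sqrt{126307}$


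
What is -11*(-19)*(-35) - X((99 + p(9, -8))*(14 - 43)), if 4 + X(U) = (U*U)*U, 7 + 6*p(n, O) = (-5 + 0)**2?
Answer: 25881794601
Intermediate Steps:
p(n, O) = 3 (p(n, O) = -7/6 + (-5 + 0)**2/6 = -7/6 + (1/6)*(-5)**2 = -7/6 + (1/6)*25 = -7/6 + 25/6 = 3)
X(U) = -4 + U**3 (X(U) = -4 + (U*U)*U = -4 + U**2*U = -4 + U**3)
-11*(-19)*(-35) - X((99 + p(9, -8))*(14 - 43)) = -11*(-19)*(-35) - (-4 + ((99 + 3)*(14 - 43))**3) = 209*(-35) - (-4 + (102*(-29))**3) = -7315 - (-4 + (-2958)**3) = -7315 - (-4 - 25881801912) = -7315 - 1*(-25881801916) = -7315 + 25881801916 = 25881794601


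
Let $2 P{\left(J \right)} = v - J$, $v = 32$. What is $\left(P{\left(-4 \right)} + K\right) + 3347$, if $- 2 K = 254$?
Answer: $3238$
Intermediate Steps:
$P{\left(J \right)} = 16 - \frac{J}{2}$ ($P{\left(J \right)} = \frac{32 - J}{2} = 16 - \frac{J}{2}$)
$K = -127$ ($K = \left(- \frac{1}{2}\right) 254 = -127$)
$\left(P{\left(-4 \right)} + K\right) + 3347 = \left(\left(16 - -2\right) - 127\right) + 3347 = \left(\left(16 + 2\right) - 127\right) + 3347 = \left(18 - 127\right) + 3347 = -109 + 3347 = 3238$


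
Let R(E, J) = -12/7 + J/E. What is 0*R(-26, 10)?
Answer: 0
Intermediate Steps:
R(E, J) = -12/7 + J/E (R(E, J) = -12*⅐ + J/E = -12/7 + J/E)
0*R(-26, 10) = 0*(-12/7 + 10/(-26)) = 0*(-12/7 + 10*(-1/26)) = 0*(-12/7 - 5/13) = 0*(-191/91) = 0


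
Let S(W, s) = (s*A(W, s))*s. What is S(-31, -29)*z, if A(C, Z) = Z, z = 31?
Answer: -756059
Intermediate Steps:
S(W, s) = s³ (S(W, s) = (s*s)*s = s²*s = s³)
S(-31, -29)*z = (-29)³*31 = -24389*31 = -756059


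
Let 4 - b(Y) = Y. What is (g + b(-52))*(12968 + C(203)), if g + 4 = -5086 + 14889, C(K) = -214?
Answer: 125690670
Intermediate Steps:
b(Y) = 4 - Y
g = 9799 (g = -4 + (-5086 + 14889) = -4 + 9803 = 9799)
(g + b(-52))*(12968 + C(203)) = (9799 + (4 - 1*(-52)))*(12968 - 214) = (9799 + (4 + 52))*12754 = (9799 + 56)*12754 = 9855*12754 = 125690670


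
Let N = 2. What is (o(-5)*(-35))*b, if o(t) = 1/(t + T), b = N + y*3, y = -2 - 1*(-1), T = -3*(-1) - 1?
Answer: -35/3 ≈ -11.667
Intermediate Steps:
T = 2 (T = 3 - 1 = 2)
y = -1 (y = -2 + 1 = -1)
b = -1 (b = 2 - 1*3 = 2 - 3 = -1)
o(t) = 1/(2 + t) (o(t) = 1/(t + 2) = 1/(2 + t))
(o(-5)*(-35))*b = (-35/(2 - 5))*(-1) = (-35/(-3))*(-1) = -⅓*(-35)*(-1) = (35/3)*(-1) = -35/3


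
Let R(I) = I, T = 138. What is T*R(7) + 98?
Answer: 1064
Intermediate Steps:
T*R(7) + 98 = 138*7 + 98 = 966 + 98 = 1064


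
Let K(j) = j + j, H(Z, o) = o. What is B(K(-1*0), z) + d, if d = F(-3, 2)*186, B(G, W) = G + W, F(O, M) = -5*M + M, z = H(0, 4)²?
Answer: -1472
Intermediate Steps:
K(j) = 2*j
z = 16 (z = 4² = 16)
F(O, M) = -4*M
d = -1488 (d = -4*2*186 = -8*186 = -1488)
B(K(-1*0), z) + d = (2*(-1*0) + 16) - 1488 = (2*0 + 16) - 1488 = (0 + 16) - 1488 = 16 - 1488 = -1472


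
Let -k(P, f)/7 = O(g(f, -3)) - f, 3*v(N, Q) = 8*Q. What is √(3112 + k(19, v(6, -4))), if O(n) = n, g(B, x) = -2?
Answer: √27462/3 ≈ 55.239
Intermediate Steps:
v(N, Q) = 8*Q/3 (v(N, Q) = (8*Q)/3 = 8*Q/3)
k(P, f) = 14 + 7*f (k(P, f) = -7*(-2 - f) = 14 + 7*f)
√(3112 + k(19, v(6, -4))) = √(3112 + (14 + 7*((8/3)*(-4)))) = √(3112 + (14 + 7*(-32/3))) = √(3112 + (14 - 224/3)) = √(3112 - 182/3) = √(9154/3) = √27462/3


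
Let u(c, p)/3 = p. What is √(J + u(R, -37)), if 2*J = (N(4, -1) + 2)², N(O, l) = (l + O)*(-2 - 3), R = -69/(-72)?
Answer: I*√106/2 ≈ 5.1478*I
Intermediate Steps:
R = 23/24 (R = -69*(-1/72) = 23/24 ≈ 0.95833)
N(O, l) = -5*O - 5*l (N(O, l) = (O + l)*(-5) = -5*O - 5*l)
u(c, p) = 3*p
J = 169/2 (J = ((-5*4 - 5*(-1)) + 2)²/2 = ((-20 + 5) + 2)²/2 = (-15 + 2)²/2 = (½)*(-13)² = (½)*169 = 169/2 ≈ 84.500)
√(J + u(R, -37)) = √(169/2 + 3*(-37)) = √(169/2 - 111) = √(-53/2) = I*√106/2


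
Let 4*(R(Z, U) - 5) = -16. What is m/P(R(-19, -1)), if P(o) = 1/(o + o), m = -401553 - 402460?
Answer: -1608026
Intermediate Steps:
R(Z, U) = 1 (R(Z, U) = 5 + (¼)*(-16) = 5 - 4 = 1)
m = -804013
P(o) = 1/(2*o)
m/P(R(-19, -1)) = -804013/((½)/1) = -804013/((½)*1) = -804013/½ = -804013*2 = -1608026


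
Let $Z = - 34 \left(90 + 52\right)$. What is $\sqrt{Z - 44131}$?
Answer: $i \sqrt{48959} \approx 221.27 i$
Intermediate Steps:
$Z = -4828$ ($Z = \left(-34\right) 142 = -4828$)
$\sqrt{Z - 44131} = \sqrt{-4828 - 44131} = \sqrt{-48959} = i \sqrt{48959}$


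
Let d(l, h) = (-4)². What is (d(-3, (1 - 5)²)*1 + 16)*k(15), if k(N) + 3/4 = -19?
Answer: -632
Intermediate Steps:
k(N) = -79/4 (k(N) = -¾ - 19 = -79/4)
d(l, h) = 16
(d(-3, (1 - 5)²)*1 + 16)*k(15) = (16*1 + 16)*(-79/4) = (16 + 16)*(-79/4) = 32*(-79/4) = -632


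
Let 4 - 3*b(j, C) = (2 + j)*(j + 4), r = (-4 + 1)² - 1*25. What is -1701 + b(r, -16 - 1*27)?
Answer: -5267/3 ≈ -1755.7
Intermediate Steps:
r = -16 (r = (-3)² - 25 = 9 - 25 = -16)
b(j, C) = 4/3 - (2 + j)*(4 + j)/3 (b(j, C) = 4/3 - (2 + j)*(j + 4)/3 = 4/3 - (2 + j)*(4 + j)/3)
-1701 + b(r, -16 - 1*27) = -1701 + (-4/3 - 2*(-16) - ⅓*(-16)²) = -1701 + (-4/3 + 32 - ⅓*256) = -1701 + (-4/3 + 32 - 256/3) = -1701 - 164/3 = -5267/3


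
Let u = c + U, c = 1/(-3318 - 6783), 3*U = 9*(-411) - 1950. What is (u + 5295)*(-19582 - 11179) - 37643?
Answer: -1060546130914/10101 ≈ -1.0499e+8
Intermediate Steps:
U = -1883 (U = (9*(-411) - 1950)/3 = (-3699 - 1950)/3 = (1/3)*(-5649) = -1883)
c = -1/10101 (c = 1/(-10101) = -1/10101 ≈ -9.9000e-5)
u = -19020184/10101 (u = -1/10101 - 1883 = -19020184/10101 ≈ -1883.0)
(u + 5295)*(-19582 - 11179) - 37643 = (-19020184/10101 + 5295)*(-19582 - 11179) - 37643 = (34464611/10101)*(-30761) - 37643 = -1060165898971/10101 - 37643 = -1060546130914/10101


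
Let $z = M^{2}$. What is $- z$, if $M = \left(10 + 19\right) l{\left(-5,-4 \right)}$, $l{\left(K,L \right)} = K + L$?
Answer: $-68121$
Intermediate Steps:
$M = -261$ ($M = \left(10 + 19\right) \left(-5 - 4\right) = 29 \left(-9\right) = -261$)
$z = 68121$ ($z = \left(-261\right)^{2} = 68121$)
$- z = \left(-1\right) 68121 = -68121$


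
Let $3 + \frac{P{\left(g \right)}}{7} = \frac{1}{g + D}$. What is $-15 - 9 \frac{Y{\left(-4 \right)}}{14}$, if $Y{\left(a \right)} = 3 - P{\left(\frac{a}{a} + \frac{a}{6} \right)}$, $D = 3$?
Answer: $- \frac{4071}{140} \approx -29.079$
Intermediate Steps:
$P{\left(g \right)} = -21 + \frac{7}{3 + g}$ ($P{\left(g \right)} = -21 + \frac{7}{g + 3} = -21 + \frac{7}{3 + g}$)
$Y{\left(a \right)} = 3 - \frac{7 \left(-11 - \frac{a}{2}\right)}{4 + \frac{a}{6}}$ ($Y{\left(a \right)} = 3 - \frac{7 \left(-8 - 3 \left(\frac{a}{a} + \frac{a}{6}\right)\right)}{3 + \left(\frac{a}{a} + \frac{a}{6}\right)} = 3 - \frac{7 \left(-8 - 3 \left(1 + a \frac{1}{6}\right)\right)}{3 + \left(1 + a \frac{1}{6}\right)} = 3 - \frac{7 \left(-8 - 3 \left(1 + \frac{a}{6}\right)\right)}{3 + \left(1 + \frac{a}{6}\right)} = 3 - \frac{7 \left(-8 - \left(3 + \frac{a}{2}\right)\right)}{4 + \frac{a}{6}} = 3 - \frac{7 \left(-11 - \frac{a}{2}\right)}{4 + \frac{a}{6}}$)
$-15 - 9 \frac{Y{\left(-4 \right)}}{14} = -15 - 9 \frac{6 \frac{1}{24 - 4} \left(89 + 4 \left(-4\right)\right)}{14} = -15 - 9 \frac{6 \left(89 - 16\right)}{20} \cdot \frac{1}{14} = -15 - 9 \cdot 6 \cdot \frac{1}{20} \cdot 73 \cdot \frac{1}{14} = -15 - 9 \cdot \frac{219}{10} \cdot \frac{1}{14} = -15 - \frac{1971}{140} = - \frac{4071}{140}$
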